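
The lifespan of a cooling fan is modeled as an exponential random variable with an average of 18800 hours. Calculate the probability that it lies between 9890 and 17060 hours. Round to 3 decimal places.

0.187

The rate is λ = 1/18800 = 0.0000531915 per hour.
P(9890 < X < 17060) = e^(−λ·9890) − e^(−λ·17060) = 0.59093 − 0.40355 ≈ 0.187.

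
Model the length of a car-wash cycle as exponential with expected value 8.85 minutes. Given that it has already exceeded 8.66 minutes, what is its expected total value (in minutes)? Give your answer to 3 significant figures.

The rate is λ = 1/8.85 = 0.112994 per minute.
By memorylessness, E[X | X > 8.66] = 8.66 + 1/λ = 8.66 + 8.85 = 17.51 minutes.

17.5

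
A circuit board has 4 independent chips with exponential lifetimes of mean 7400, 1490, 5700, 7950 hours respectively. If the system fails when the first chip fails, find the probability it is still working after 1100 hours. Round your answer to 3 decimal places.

The first failure time is exponential with rate Σλ_i = 1/7400 + 1/1490 + 1/5700 + 1/7950 = 0.0011075 per hour.
P(min > 1100) = e^(−0.0011075·1100) = e^(−1.2183) ≈ 0.296.

0.296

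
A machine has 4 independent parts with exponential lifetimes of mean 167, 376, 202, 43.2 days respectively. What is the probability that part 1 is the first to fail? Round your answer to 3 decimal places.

Rates: λ_i = 1/mean_i → 0.00598802, 0.00265957, 0.0049505, 0.0231481; Σλ = 0.0367462.
P(part 1 first) = λ_1/Σλ = 0.00598802/0.0367462 ≈ 0.163.

0.163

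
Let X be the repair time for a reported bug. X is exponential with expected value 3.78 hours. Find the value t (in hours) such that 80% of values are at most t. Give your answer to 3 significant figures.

6.08

The rate is λ = 1/3.78 = 0.26455 per hour.
Set 1 − e^(−λt) = 0.8, so t = −ln(0.2)/λ = 1.6094/0.26455 ≈ 6.08368 hours.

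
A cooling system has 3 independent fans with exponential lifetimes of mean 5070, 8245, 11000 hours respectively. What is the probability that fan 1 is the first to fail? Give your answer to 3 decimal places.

0.482

Rates: λ_i = 1/mean_i → 0.000197239, 0.000121286, 0.0000909091; Σλ = 0.000409433.
P(fan 1 first) = λ_1/Σλ = 0.000197239/0.000409433 ≈ 0.482.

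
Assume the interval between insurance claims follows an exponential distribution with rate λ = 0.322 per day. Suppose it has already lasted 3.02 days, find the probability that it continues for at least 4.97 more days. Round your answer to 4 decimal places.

0.2018

The exponential is memoryless, so the remaining time is again Exp(λ): the condition X > 3.02 is irrelevant.
P(X > 4.97) = e^(−1.6003) ≈ 0.2018.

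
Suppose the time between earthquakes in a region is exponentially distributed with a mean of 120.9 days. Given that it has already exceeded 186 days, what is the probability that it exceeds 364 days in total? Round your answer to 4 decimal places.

0.2294

The rate is λ = 1/120.9 = 0.0082713 per day.
P(X > s+t | X > s) = e^(−λ(s+t))/e^(−λs) = e^(−λt), independent of s = 186.
P(X > 178) = e^(−1.4723) ≈ 0.2294.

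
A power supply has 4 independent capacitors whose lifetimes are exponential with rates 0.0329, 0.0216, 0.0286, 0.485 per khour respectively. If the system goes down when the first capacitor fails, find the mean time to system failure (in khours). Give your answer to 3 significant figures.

The time to first failure is exponential with rate Σλ = 0.0329 + 0.0216 + 0.0286 + 0.485 = 0.5681.
E[min] = 1/Σλ = 1/0.5681 = 1.76025 khours.

1.76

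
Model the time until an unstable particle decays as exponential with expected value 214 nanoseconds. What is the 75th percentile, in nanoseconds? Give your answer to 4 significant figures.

296.7

The rate is λ = 1/214 = 0.0046729 per nanosecond.
Set 1 − e^(−λt) = 0.75, so t = −ln(0.25)/λ = 1.3863/0.0046729 ≈ 296.667 nanoseconds.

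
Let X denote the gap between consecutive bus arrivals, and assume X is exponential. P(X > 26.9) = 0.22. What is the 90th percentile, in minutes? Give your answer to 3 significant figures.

40.9

e^(−λ·26.9) = 0.22 ⇒ λ = −ln(0.22)/26.9 = 0.0562873.
90th percentile: 1 − e^(−λt) = 0.9, t = −ln(0.1)/λ = 40.9077 minutes.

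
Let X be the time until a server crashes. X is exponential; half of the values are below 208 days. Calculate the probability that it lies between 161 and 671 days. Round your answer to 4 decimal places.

0.4779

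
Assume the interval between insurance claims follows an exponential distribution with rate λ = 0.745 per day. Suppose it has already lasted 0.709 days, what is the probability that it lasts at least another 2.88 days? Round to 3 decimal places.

0.117

The exponential is memoryless, so the remaining time is again Exp(λ): the condition X > 0.709 is irrelevant.
P(X > 2.88) = e^(−2.1456) ≈ 0.117.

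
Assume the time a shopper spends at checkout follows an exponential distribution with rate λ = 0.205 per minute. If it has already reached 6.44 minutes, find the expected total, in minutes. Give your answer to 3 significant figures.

11.3

By memorylessness, E[X | X > 6.44] = 6.44 + 1/λ = 6.44 + 4.87805 = 11.318 minutes.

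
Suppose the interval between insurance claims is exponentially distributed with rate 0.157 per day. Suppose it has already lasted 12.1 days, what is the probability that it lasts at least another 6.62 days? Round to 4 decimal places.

The exponential is memoryless, so the remaining time is again Exp(λ): the condition X > 12.1 is irrelevant.
P(X > 6.62) = e^(−1.0393) ≈ 0.3537.

0.3537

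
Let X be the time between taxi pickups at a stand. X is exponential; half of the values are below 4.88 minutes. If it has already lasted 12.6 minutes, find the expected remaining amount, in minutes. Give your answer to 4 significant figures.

For an exponential, median = ln(2)/λ, so λ = ln 2 / 4.88 = 0.142038 per minute.
By memorylessness, the remaining amount past any threshold is again Exp(λ) with mean 1/λ = 7.04035 minutes.

7.040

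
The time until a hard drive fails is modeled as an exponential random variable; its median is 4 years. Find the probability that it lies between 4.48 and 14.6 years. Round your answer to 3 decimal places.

0.380

For an exponential, median = ln(2)/λ, so λ = ln 2 / 4 = 0.173287 per year.
P(4.48 < X < 14.6) = e^(−λ·4.48) − e^(−λ·14.6) = 0.46009 − 0.07966 ≈ 0.380.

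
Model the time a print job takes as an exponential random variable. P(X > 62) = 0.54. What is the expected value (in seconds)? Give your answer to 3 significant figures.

e^(−λ·62) = 0.54 ⇒ λ = −ln(0.54)/62 = 0.00993849.
Mean = 1/λ = 100.619 seconds.

101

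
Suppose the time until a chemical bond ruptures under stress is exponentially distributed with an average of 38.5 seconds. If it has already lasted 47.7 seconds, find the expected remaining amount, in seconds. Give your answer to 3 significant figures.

The rate is λ = 1/38.5 = 0.025974 per second.
By memorylessness, the remaining amount past any threshold is again Exp(λ) with mean 1/λ = 38.5 seconds.

38.5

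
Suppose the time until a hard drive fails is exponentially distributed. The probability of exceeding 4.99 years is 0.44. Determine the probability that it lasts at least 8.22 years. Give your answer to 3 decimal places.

e^(−λ·4.99) = 0.44 ⇒ λ = −ln(0.44)/4.99 = 0.164525.
P(X > 8.22) = e^(−0.164525·8.22) = e^(−1.3524) ≈ 0.259.

0.259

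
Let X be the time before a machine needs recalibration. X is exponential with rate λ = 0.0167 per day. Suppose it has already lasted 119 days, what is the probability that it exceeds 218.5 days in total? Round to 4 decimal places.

0.1898

The exponential is memoryless, so the remaining time is again Exp(λ): the condition X > 119 is irrelevant.
P(X > 99.5) = e^(−1.6616) ≈ 0.1898.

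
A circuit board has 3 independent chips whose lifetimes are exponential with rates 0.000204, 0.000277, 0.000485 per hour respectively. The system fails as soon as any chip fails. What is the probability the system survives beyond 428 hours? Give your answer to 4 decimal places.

0.6614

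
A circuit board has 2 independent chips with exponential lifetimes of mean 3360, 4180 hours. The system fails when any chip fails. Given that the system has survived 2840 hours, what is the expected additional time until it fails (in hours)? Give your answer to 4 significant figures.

1863

First-failure rate Σλ = 1/3360 + 1/4180 = 0.000536853.
By memorylessness the expected residual is 1/Σλ = 1862.71 hours, regardless of the 2840 already elapsed.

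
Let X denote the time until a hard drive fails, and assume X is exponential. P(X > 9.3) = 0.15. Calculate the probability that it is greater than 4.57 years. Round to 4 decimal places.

e^(−λ·9.3) = 0.15 ⇒ λ = −ln(0.15)/9.3 = 0.203991.
P(X > 4.57) = e^(−0.203991·4.57) = e^(−0.93224) ≈ 0.3937.

0.3937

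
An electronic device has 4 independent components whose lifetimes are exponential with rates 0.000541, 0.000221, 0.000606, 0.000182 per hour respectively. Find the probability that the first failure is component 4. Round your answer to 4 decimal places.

The time to first failure is exponential with rate Σλ = 0.000541 + 0.000221 + 0.000606 + 0.000182 = 0.00155.
P(component 4 first) = λ_4/Σλ = 0.000182/0.00155 ≈ 0.1174.

0.1174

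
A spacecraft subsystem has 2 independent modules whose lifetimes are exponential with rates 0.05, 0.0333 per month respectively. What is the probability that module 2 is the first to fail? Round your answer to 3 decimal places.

The time to first failure is exponential with rate Σλ = 0.05 + 0.0333 = 0.0833.
P(module 2 first) = λ_2/Σλ = 0.0333/0.0833 ≈ 0.400.

0.400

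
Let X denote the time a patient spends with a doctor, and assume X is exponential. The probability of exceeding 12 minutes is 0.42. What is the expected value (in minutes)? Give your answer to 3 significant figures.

13.8

e^(−λ·12) = 0.42 ⇒ λ = −ln(0.42)/12 = 0.0722917.
Mean = 1/λ = 13.8328 minutes.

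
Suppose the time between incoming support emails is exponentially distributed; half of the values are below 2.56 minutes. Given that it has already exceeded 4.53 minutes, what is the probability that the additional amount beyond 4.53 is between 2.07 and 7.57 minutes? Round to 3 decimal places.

0.442

For an exponential, median = ln(2)/λ, so λ = ln 2 / 2.56 = 0.270761 per minute.
Memoryless: the residual past 4.53 is again Exp(λ).
P(2.07 < residual < 7.57) = e^(−λ·2.07) − e^(−λ·7.57) = 0.57094 − 0.12878 ≈ 0.442.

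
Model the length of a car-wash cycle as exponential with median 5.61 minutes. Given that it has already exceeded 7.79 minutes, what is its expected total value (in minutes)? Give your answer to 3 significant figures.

15.9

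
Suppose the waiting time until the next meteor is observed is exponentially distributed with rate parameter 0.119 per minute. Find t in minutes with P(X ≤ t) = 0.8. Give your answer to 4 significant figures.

13.52

Set 1 − e^(−λt) = 0.8, so t = −ln(0.2)/λ = 1.6094/0.119 ≈ 13.5247 minutes.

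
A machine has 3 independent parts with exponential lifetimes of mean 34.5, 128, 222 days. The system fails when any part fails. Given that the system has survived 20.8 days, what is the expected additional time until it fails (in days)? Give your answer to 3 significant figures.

First-failure rate Σλ = 1/34.5 + 1/128 + 1/222 = 0.0413025.
By memorylessness the expected residual is 1/Σλ = 24.2116 days, regardless of the 20.8 already elapsed.

24.2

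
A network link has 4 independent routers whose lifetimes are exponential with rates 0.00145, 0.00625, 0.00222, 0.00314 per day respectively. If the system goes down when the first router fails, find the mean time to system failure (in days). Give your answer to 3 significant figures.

The time to first failure is exponential with rate Σλ = 0.00145 + 0.00625 + 0.00222 + 0.00314 = 0.01306.
E[min] = 1/Σλ = 1/0.01306 = 76.5697 days.

76.6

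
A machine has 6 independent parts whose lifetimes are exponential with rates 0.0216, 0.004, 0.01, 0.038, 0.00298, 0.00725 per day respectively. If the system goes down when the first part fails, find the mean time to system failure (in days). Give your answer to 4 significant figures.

The time to first failure is exponential with rate Σλ = 0.0216 + 0.004 + 0.01 + 0.038 + 0.00298 + 0.00725 = 0.08383.
E[min] = 1/Σλ = 1/0.08383 = 11.9289 days.

11.93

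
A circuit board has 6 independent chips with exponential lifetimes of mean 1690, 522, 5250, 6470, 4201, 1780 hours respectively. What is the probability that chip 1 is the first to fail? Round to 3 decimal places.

Rates: λ_i = 1/mean_i → 0.000591716, 0.00191571, 0.000190476, 0.00015456, 0.000238039, 0.000561798; Σλ = 0.0036523.
P(chip 1 first) = λ_1/Σλ = 0.000591716/0.0036523 ≈ 0.162.

0.162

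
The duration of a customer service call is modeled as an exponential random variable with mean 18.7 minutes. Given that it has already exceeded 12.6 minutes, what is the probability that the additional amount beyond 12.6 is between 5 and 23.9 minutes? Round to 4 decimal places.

0.4868

The rate is λ = 1/18.7 = 0.0534759 per minute.
Memoryless: the residual past 12.6 is again Exp(λ).
P(5 < residual < 23.9) = e^(−λ·5) − e^(−λ·23.9) = 0.76538 − 0.27857 ≈ 0.4868.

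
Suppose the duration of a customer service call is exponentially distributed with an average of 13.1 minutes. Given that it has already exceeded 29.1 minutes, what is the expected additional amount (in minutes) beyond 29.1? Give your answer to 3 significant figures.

13.1

The rate is λ = 1/13.1 = 0.0763359 per minute.
By memorylessness, the remaining amount past any threshold is again Exp(λ) with mean 1/λ = 13.1 minutes.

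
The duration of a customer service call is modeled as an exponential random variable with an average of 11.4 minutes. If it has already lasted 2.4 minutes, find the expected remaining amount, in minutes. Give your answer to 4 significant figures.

11.40

The rate is λ = 1/11.4 = 0.0877193 per minute.
By memorylessness, the remaining amount past any threshold is again Exp(λ) with mean 1/λ = 11.4 minutes.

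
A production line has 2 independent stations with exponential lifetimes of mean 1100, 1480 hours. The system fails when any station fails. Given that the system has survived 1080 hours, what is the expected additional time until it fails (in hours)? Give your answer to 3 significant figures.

631

First-failure rate Σλ = 1/1100 + 1/1480 = 0.00158477.
By memorylessness the expected residual is 1/Σλ = 631.008 hours, regardless of the 1080 already elapsed.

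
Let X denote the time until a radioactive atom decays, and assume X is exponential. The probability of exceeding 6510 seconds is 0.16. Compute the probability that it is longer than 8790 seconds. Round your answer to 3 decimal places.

0.084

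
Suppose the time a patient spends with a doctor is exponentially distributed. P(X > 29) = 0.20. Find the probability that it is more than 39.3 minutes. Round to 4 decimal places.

0.1129

e^(−λ·29) = 0.20 ⇒ λ = −ln(0.20)/29 = 0.0554979.
P(X > 39.3) = e^(−0.0554979·39.3) = e^(−2.1811) ≈ 0.1129.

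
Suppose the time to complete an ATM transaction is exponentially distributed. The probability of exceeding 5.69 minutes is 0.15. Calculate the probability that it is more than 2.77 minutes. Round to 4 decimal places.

0.3971

e^(−λ·5.69) = 0.15 ⇒ λ = −ln(0.15)/5.69 = 0.333413.
P(X > 2.77) = e^(−0.333413·2.77) = e^(−0.92355) ≈ 0.3971.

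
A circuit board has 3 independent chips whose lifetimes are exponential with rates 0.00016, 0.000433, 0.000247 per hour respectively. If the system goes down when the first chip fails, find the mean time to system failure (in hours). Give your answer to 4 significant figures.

1190

The time to first failure is exponential with rate Σλ = 0.00016 + 0.000433 + 0.000247 = 0.00084.
E[min] = 1/Σλ = 1/0.00084 = 1190.48 hours.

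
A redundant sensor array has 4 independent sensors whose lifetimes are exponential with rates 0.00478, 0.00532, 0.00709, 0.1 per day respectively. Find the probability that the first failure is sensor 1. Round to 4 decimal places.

The time to first failure is exponential with rate Σλ = 0.00478 + 0.00532 + 0.00709 + 0.1 = 0.11719.
P(sensor 1 first) = λ_1/Σλ = 0.00478/0.11719 ≈ 0.0408.

0.0408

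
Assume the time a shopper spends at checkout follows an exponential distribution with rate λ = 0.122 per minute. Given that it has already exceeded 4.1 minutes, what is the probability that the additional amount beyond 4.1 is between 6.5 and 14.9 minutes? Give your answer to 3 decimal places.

Memoryless: the residual past 4.1 is again Exp(λ).
P(6.5 < residual < 14.9) = e^(−λ·6.5) − e^(−λ·14.9) = 0.45249 − 0.16238 ≈ 0.290.

0.290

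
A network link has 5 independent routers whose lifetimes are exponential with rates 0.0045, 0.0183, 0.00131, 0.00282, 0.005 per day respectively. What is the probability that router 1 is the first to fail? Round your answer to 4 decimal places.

0.1409

The time to first failure is exponential with rate Σλ = 0.0045 + 0.0183 + 0.00131 + 0.00282 + 0.005 = 0.03193.
P(router 1 first) = λ_1/Σλ = 0.0045/0.03193 ≈ 0.1409.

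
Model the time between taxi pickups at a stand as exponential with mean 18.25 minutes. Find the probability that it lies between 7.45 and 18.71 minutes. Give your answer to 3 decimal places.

0.306

The rate is λ = 1/18.25 = 0.0547945 per minute.
P(7.45 < X < 18.71) = e^(−λ·7.45) − e^(−λ·18.71) = 0.66483 − 0.35872 ≈ 0.306.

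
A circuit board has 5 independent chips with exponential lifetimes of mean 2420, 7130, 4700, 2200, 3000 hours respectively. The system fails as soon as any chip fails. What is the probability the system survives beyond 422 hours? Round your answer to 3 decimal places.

0.519

The first failure time is exponential with rate Σλ_i = 1/2420 + 1/7130 + 1/4700 + 1/2200 + 1/3000 = 0.00155412 per hour.
P(min > 422) = e^(−0.00155412·422) = e^(−0.65584) ≈ 0.519.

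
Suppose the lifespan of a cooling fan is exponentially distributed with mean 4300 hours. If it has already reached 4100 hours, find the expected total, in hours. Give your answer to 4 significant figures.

The rate is λ = 1/4300 = 0.000232558 per hour.
By memorylessness, E[X | X > 4100] = 4100 + 1/λ = 4100 + 4300 = 8400 hours.

8400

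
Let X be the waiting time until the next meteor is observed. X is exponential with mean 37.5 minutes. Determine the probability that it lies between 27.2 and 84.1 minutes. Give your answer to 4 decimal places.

0.3780

The rate is λ = 1/37.5 = 0.0266667 per minute.
P(27.2 < X < 84.1) = e^(−λ·27.2) − e^(−λ·84.1) = 0.48416 − 0.10617 ≈ 0.3780.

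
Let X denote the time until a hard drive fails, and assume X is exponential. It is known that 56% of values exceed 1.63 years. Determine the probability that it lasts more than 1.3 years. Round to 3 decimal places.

0.630

e^(−λ·1.63) = 0.56 ⇒ λ = −ln(0.56)/1.63 = 0.355717.
P(X > 1.3) = e^(−0.355717·1.3) = e^(−0.46243) ≈ 0.630.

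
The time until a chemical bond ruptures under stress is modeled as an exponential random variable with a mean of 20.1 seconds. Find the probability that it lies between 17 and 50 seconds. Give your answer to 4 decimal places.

The rate is λ = 1/20.1 = 0.0497512 per second.
P(17 < X < 50) = e^(−λ·17) − e^(−λ·50) = 0.42923 − 0.08311 ≈ 0.3461.

0.3461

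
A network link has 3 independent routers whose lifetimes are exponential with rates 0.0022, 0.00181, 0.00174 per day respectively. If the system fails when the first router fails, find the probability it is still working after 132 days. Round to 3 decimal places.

The time to first failure is exponential with rate Σλ = 0.0022 + 0.00181 + 0.00174 = 0.00575.
P(min > 132) = e^(−0.00575·132) = e^(−0.759) ≈ 0.468.

0.468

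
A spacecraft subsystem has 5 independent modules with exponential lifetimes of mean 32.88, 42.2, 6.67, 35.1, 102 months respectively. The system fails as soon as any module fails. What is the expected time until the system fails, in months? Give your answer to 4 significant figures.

The first failure time is exponential with rate Σλ_i = 1/32.88 + 1/42.2 + 1/6.67 + 1/35.1 + 1/102 = 0.242329 per month.
E[min] = 1/Σλ = 1/0.242329 = 4.12662 months.

4.127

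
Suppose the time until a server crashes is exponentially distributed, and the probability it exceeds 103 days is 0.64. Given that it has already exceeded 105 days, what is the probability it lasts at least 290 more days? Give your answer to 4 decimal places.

From e^(−λ·103) = 0.64, λ = −ln(0.64)/103 = 0.00433288.
Memoryless: P(X > 105+290 | X > 105) = P(X > 290) = e^(−0.00433288·290) ≈ 0.2846.

0.2846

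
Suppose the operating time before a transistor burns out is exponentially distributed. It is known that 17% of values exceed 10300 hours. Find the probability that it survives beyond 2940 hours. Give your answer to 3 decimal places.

0.603

e^(−λ·10300) = 0.17 ⇒ λ = −ln(0.17)/10300 = 0.000172035.
P(X > 2940) = e^(−0.000172035·2940) = e^(−0.50578) ≈ 0.603.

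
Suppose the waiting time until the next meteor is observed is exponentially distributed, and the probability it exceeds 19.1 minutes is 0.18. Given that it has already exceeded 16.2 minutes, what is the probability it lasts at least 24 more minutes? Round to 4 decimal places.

0.1159

From e^(−λ·19.1) = 0.18, λ = −ln(0.18)/19.1 = 0.08978.
Memoryless: P(X > 16.2+24 | X > 16.2) = P(X > 24) = e^(−0.08978·24) ≈ 0.1159.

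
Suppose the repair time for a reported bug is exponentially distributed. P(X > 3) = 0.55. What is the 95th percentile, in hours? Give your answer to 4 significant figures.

e^(−λ·3) = 0.55 ⇒ λ = −ln(0.55)/3 = 0.199279.
95th percentile: 1 − e^(−λt) = 0.95, t = −ln(0.05)/λ = 15.0329 hours.

15.03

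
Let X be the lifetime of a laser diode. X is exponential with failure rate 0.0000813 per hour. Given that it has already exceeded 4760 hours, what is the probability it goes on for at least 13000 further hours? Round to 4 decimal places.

By the memoryless property, P(X > 4760+13000 | X > 4760) = P(X > 13000).
P(X > 13000) = e^(−1.0569) ≈ 0.3475.

0.3475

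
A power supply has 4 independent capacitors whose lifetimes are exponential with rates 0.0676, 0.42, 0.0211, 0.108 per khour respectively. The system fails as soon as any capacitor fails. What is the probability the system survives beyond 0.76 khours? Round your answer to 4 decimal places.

The time to first failure is exponential with rate Σλ = 0.0676 + 0.42 + 0.0211 + 0.108 = 0.6167.
P(min > 0.76) = e^(−0.6167·0.76) = e^(−0.46869) ≈ 0.6258.

0.6258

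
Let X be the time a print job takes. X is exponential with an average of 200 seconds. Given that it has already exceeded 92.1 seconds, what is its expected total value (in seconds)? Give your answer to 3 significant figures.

The rate is λ = 1/200 = 0.005 per second.
By memorylessness, E[X | X > 92.1] = 92.1 + 1/λ = 92.1 + 200 = 292.1 seconds.

292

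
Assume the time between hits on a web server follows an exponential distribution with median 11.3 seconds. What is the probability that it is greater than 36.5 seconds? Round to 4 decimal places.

0.1066

For an exponential, median = ln(2)/λ, so λ = ln 2 / 11.3 = 0.0613405 per second.
P(X > 36.5) = e^(−λ·36.5) = e^(−2.2389) ≈ 0.1066.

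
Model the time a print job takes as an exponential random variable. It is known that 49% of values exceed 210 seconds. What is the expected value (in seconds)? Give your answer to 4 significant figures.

294.4

e^(−λ·210) = 0.49 ⇒ λ = −ln(0.49)/210 = 0.0033969.
Mean = 1/λ = 294.386 seconds.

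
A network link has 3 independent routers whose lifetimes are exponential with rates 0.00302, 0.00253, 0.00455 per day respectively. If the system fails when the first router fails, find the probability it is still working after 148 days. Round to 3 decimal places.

0.224

The time to first failure is exponential with rate Σλ = 0.00302 + 0.00253 + 0.00455 = 0.0101.
P(min > 148) = e^(−0.0101·148) = e^(−1.4948) ≈ 0.224.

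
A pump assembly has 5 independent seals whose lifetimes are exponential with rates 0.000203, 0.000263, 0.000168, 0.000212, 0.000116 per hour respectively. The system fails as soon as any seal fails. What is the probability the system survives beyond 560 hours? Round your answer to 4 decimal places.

The time to first failure is exponential with rate Σλ = 0.000203 + 0.000263 + 0.000168 + 0.000212 + 0.000116 = 0.000962.
P(min > 560) = e^(−0.000962·560) = e^(−0.53872) ≈ 0.5835.

0.5835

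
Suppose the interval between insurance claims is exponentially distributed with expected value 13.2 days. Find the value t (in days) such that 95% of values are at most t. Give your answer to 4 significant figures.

39.54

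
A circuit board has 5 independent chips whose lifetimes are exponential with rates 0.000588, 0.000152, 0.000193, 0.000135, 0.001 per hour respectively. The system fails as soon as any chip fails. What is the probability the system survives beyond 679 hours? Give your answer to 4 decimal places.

0.2456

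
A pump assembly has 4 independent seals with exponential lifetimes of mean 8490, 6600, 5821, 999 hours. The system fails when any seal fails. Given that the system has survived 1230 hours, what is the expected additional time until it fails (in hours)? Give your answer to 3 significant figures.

First-failure rate Σλ = 1/8490 + 1/6600 + 1/5821 + 1/999 = 0.00144209.
By memorylessness the expected residual is 1/Σλ = 693.436 hours, regardless of the 1230 already elapsed.

693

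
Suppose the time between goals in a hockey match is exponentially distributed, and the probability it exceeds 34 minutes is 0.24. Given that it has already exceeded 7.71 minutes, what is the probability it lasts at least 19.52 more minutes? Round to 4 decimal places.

From e^(−λ·34) = 0.24, λ = −ln(0.24)/34 = 0.041974.
Memoryless: P(X > 7.71+19.52 | X > 7.71) = P(X > 19.52) = e^(−0.041974·19.52) ≈ 0.4407.

0.4407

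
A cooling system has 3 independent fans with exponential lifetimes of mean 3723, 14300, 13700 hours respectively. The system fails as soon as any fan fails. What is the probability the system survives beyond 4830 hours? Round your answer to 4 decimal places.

0.1370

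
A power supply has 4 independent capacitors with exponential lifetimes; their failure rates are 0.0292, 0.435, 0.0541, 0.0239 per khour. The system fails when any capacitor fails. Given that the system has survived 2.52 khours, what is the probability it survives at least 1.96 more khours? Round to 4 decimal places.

0.3455

Time to first failure ~ Exp(Σλ) with Σλ = 0.5422.
By memorylessness, P(T > 2.52+1.96 | T > 2.52) = P(T > 1.96) = e^(−0.5422·1.96) ≈ 0.3455.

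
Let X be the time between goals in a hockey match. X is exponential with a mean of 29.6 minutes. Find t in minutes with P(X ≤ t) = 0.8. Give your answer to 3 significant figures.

The rate is λ = 1/29.6 = 0.0337838 per minute.
Set 1 − e^(−λt) = 0.8, so t = −ln(0.2)/λ = 1.6094/0.0337838 ≈ 47.6394 minutes.

47.6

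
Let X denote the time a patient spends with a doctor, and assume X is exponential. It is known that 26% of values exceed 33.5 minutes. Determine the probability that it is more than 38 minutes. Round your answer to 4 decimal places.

e^(−λ·33.5) = 0.26 ⇒ λ = −ln(0.26)/33.5 = 0.0402112.
P(X > 38) = e^(−0.0402112·38) = e^(−1.528) ≈ 0.2170.

0.2170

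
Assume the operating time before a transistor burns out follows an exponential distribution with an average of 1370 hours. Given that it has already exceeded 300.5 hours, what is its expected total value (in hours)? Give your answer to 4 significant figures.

The rate is λ = 1/1370 = 0.000729927 per hour.
By memorylessness, E[X | X > 300.5] = 300.5 + 1/λ = 300.5 + 1370 = 1670.5 hours.

1671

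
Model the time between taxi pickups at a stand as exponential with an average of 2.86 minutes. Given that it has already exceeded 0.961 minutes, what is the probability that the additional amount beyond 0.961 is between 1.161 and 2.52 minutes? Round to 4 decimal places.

The rate is λ = 1/2.86 = 0.34965 per minute.
Memoryless: the residual past 0.961 is again Exp(λ).
P(1.161 < residual < 2.52) = e^(−λ·1.161) − e^(−λ·2.52) = 0.66635 − 0.41432 ≈ 0.2520.

0.2520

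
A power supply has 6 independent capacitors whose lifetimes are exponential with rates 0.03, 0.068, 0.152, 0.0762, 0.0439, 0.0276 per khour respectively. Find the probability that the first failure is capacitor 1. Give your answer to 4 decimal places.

The time to first failure is exponential with rate Σλ = 0.03 + 0.068 + 0.152 + 0.0762 + 0.0439 + 0.0276 = 0.3977.
P(capacitor 1 first) = λ_1/Σλ = 0.03/0.3977 ≈ 0.0754.

0.0754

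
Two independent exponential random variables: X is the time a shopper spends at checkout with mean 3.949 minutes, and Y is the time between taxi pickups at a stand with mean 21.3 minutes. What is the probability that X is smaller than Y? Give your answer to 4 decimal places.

λ_1 = 1/3.949 = 0.253229, λ_2 = 1/21.3 = 0.0469484.
For independent exponentials, P(X < Y) = λ_1/(λ_1+λ_2) = 0.253229/0.300177 ≈ 0.8436.

0.8436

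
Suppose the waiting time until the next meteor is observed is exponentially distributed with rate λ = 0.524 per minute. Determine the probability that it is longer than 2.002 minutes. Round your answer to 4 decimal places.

0.3503

P(X > 2.002) = e^(−λ·2.002) = e^(−1.049) ≈ 0.3503.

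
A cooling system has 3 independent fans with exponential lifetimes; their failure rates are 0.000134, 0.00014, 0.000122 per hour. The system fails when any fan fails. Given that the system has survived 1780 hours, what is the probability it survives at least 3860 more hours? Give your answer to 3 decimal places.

Time to first failure ~ Exp(Σλ) with Σλ = 0.000396.
By memorylessness, P(T > 1780+3860 | T > 1780) = P(T > 3860) = e^(−0.000396·3860) ≈ 0.217.

0.217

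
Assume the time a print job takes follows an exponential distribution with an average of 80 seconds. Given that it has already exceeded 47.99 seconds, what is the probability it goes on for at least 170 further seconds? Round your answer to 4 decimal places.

0.1194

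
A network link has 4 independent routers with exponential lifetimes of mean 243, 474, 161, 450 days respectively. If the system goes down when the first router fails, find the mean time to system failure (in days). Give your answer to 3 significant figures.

68.2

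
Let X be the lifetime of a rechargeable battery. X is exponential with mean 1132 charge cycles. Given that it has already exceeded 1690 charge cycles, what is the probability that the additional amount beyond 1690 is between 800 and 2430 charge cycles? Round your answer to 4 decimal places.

0.3764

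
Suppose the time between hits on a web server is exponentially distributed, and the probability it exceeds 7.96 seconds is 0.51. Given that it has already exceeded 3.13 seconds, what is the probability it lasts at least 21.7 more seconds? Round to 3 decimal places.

0.160

From e^(−λ·7.96) = 0.51, λ = −ln(0.51)/7.96 = 0.084591.
Memoryless: P(X > 3.13+21.7 | X > 3.13) = P(X > 21.7) = e^(−0.084591·21.7) ≈ 0.160.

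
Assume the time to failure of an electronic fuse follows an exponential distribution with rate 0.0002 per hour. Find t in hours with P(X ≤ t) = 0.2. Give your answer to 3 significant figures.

1120

Set 1 − e^(−λt) = 0.2, so t = −ln(0.8)/λ = 0.22314/0.0002 ≈ 1115.72 hours.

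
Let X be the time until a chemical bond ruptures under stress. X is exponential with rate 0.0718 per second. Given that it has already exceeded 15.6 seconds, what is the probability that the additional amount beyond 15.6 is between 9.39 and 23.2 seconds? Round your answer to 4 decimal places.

0.3205

Memoryless: the residual past 15.6 is again Exp(λ).
P(9.39 < residual < 23.2) = e^(−λ·9.39) − e^(−λ·23.2) = 0.50956 − 0.18905 ≈ 0.3205.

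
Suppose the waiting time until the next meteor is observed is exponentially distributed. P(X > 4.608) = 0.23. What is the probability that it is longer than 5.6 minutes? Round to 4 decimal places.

0.1676

e^(−λ·4.608) = 0.23 ⇒ λ = −ln(0.23)/4.608 = 0.31894.
P(X > 5.6) = e^(−0.31894·5.6) = e^(−1.7861) ≈ 0.1676.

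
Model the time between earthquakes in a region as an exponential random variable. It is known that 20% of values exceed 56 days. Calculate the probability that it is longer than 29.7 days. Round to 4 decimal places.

0.4259

e^(−λ·56) = 0.20 ⇒ λ = −ln(0.20)/56 = 0.02874.
P(X > 29.7) = e^(−0.02874·29.7) = e^(−0.85358) ≈ 0.4259.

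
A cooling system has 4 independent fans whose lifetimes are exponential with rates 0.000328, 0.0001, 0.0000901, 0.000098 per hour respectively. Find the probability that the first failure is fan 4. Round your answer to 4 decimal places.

0.1591

The time to first failure is exponential with rate Σλ = 0.000328 + 0.0001 + 0.0000901 + 0.000098 = 0.0006161.
P(fan 4 first) = λ_4/Σλ = 0.000098/0.0006161 ≈ 0.1591.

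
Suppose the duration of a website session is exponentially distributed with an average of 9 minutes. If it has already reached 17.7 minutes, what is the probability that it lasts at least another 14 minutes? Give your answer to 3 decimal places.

The rate is λ = 1/9 = 0.111111 per minute.
P(X > s+t | X > s) = e^(−λ(s+t))/e^(−λs) = e^(−λt), independent of s = 17.7.
P(X > 14) = e^(−1.5556) ≈ 0.211.

0.211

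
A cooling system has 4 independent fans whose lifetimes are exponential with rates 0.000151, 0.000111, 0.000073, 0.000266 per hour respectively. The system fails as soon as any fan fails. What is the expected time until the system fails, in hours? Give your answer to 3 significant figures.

1660

The time to first failure is exponential with rate Σλ = 0.000151 + 0.000111 + 0.000073 + 0.000266 = 0.000601.
E[min] = 1/Σλ = 1/0.000601 = 1663.89 hours.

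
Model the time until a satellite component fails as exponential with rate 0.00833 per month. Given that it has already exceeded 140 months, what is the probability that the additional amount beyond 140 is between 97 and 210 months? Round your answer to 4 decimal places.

Memoryless: the residual past 140 is again Exp(λ).
P(97 < residual < 210) = e^(−λ·97) − e^(−λ·210) = 0.44574 − 0.17390 ≈ 0.2718.

0.2718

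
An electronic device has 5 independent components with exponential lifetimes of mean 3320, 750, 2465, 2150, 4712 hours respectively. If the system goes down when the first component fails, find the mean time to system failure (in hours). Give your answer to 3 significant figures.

368

The first failure time is exponential with rate Σλ_i = 1/3320 + 1/750 + 1/2465 + 1/2150 + 1/4712 = 0.00271756 per hour.
E[min] = 1/Σλ = 1/0.00271756 = 367.977 hours.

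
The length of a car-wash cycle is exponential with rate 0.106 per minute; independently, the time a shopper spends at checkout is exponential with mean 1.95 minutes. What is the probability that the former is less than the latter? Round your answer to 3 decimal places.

λ_1 = 0.106, λ_2 = 1/1.95 = 0.512821.
For independent exponentials, P(the former < the latter) = λ_1/(λ_1+λ_2) = 0.106/0.618821 ≈ 0.171.

0.171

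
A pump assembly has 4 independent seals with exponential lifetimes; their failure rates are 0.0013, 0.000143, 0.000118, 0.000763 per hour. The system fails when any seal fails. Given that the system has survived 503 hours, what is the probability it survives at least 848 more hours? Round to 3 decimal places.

0.139

Time to first failure ~ Exp(Σλ) with Σλ = 0.002324.
By memorylessness, P(T > 503+848 | T > 503) = P(T > 848) = e^(−0.002324·848) ≈ 0.139.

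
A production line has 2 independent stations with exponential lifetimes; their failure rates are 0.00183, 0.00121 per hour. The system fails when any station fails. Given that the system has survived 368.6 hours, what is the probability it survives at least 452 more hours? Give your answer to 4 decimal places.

Time to first failure ~ Exp(Σλ) with Σλ = 0.00304.
By memorylessness, P(T > 368.6+452 | T > 368.6) = P(T > 452) = e^(−0.00304·452) ≈ 0.2531.

0.2531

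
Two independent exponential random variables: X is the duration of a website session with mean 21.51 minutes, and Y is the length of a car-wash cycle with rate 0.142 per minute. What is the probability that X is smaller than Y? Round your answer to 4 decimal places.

λ_1 = 1/21.51 = 0.04649, λ_2 = 0.142.
For independent exponentials, P(X < Y) = λ_1/(λ_1+λ_2) = 0.04649/0.18849 ≈ 0.2466.

0.2466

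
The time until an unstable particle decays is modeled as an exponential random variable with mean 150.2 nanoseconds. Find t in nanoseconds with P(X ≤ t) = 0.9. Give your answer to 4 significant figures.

345.8

The rate is λ = 1/150.2 = 0.00665779 per nanosecond.
Set 1 − e^(−λt) = 0.9, so t = −ln(0.1)/λ = 2.3026/0.00665779 ≈ 345.848 nanoseconds.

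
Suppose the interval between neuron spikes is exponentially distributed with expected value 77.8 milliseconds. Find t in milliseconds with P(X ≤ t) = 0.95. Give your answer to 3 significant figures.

233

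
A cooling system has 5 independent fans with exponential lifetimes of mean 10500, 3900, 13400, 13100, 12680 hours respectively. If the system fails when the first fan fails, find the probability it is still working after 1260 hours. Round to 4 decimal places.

The first failure time is exponential with rate Σλ_i = 1/10500 + 1/3900 + 1/13400 + 1/13100 + 1/12680 = 0.000581475 per hour.
P(min > 1260) = e^(−0.000581475·1260) = e^(−0.73266) ≈ 0.4806.

0.4806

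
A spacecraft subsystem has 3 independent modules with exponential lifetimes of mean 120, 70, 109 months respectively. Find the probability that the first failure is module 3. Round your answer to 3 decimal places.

Rates: λ_i = 1/mean_i → 0.00833333, 0.0142857, 0.00917431; Σλ = 0.0317934.
P(module 3 first) = λ_3/Σλ = 0.00917431/0.0317934 ≈ 0.289.

0.289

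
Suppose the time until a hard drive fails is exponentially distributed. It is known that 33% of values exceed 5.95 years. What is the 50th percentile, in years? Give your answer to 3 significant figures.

3.72

e^(−λ·5.95) = 0.33 ⇒ λ = −ln(0.33)/5.95 = 0.18633.
50th percentile: 1 − e^(−λt) = 0.5, t = −ln(0.5)/λ = 3.72 years.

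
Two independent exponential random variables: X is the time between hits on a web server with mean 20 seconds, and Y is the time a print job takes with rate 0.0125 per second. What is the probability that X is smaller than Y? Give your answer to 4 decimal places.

λ_1 = 1/20 = 0.05, λ_2 = 0.0125.
For independent exponentials, P(X < Y) = λ_1/(λ_1+λ_2) = 0.05/0.0625 ≈ 0.8000.

0.8000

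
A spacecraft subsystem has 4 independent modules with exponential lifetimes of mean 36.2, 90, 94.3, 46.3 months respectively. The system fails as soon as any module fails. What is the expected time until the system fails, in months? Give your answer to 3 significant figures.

The first failure time is exponential with rate Σλ_i = 1/36.2 + 1/90 + 1/94.3 + 1/46.3 = 0.0709381 per month.
E[min] = 1/Σλ = 1/0.0709381 = 14.0968 months.

14.1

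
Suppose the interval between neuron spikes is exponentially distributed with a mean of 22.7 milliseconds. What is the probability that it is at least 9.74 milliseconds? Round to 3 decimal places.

The rate is λ = 1/22.7 = 0.0440529 per millisecond.
P(X > 9.74) = e^(−λ·9.74) = e^(−0.42907) ≈ 0.651.

0.651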